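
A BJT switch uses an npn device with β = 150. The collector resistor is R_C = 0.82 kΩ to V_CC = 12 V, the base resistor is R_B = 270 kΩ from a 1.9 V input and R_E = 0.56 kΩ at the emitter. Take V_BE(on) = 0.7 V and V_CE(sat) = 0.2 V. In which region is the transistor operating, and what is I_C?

Assume active. Base-emitter loop: I_B = (V_BB − V_BE)/(R_B + (β+1)R_E) = (1.9 − 0.7)/(270 + 151×0.56) = 0.00338 mA.
I_C = β·I_B = 150×0.00338 = 0.508 mA.
V_CE = V_CC − I_C·R_C − I_E·R_E = 12 − 0.508×0.82 − 0.511×0.56 = 11.3 V > V_CE(sat), so the active-region assumption holds.

active; I_C ≈ 0.51 mA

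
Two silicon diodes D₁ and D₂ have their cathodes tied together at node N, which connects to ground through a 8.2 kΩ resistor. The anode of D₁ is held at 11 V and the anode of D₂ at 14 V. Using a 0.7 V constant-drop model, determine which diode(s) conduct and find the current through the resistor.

Only D₂ conducts; I_R ≈ 1.6 mA

Assume both conduct. Then node N would need to be at both 11−0.7 = 10.3 V and 14−0.7 = 13.3 V, which is impossible.
Assume only D₂ conducts: V_N = 14 − 0.7 = 13.3 V, so I_R = 13.3/8.2 = 1.62 mA.
Check D₁: its anode-to-cathode voltage is 11 − 13.3 = -2.3 V < 0.7 V, so it is off. The assumption is consistent.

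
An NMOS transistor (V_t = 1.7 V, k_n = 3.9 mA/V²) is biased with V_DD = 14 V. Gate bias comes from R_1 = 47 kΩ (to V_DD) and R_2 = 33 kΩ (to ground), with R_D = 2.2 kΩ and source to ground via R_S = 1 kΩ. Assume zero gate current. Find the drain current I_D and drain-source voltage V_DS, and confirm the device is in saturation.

V_G = V_DD·R_2/(R_1+R_2) = 14×33/80 = 5.78 V.
Assume saturation: I_D = (k_n/2)(V_GS − V_t)² with V_GS = V_G − I_D·R_S = 5.78 − 1·I_D.
Substituting gives 1.95·I_D² − 16.9·I_D + 32.4 = 0, with roots I_D = 2.86 or 5.8 mA.
The root I_D = 5.8 mA gives V_GS = -0.0246 V ≤ V_t, so take I_D = 2.86 mA.
Then V_GS = 2.91 V and V_DS = V_DD − I_D(R_D+R_S) = 14 − 2.86×3.2 = 4.84 V.
Saturation requires V_DS ≥ V_GS − V_t = 1.21 V; 4.84 ≥ 1.21 ✓.

I_D ≈ 2.9 mA, V_DS ≈ 4.8 V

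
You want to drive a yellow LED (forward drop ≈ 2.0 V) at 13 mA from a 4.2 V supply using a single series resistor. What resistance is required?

R ≈ 0.17 kΩ

The resistor drops V_S − V_D = 4.2 − 2.0 = 2.2 V at 13 mA.
R = 2.2 V / 13 mA = 0.169 kΩ.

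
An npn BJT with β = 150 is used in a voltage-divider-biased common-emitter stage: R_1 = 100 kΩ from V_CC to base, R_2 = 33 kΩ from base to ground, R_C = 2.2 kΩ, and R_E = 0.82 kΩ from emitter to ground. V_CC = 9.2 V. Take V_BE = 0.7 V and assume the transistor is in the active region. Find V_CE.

Thevenize the base divider: V_Th = V_CC·R_2/(R_1+R_2) = 9.2×33/133 = 2.28 V, R_Th = R_1‖R_2 = 24.8 kΩ.
Base-emitter loop: V_Th = I_B·R_Th + V_BE + (β+1)I_B·R_E, so I_B = (2.28 − 0.7) / (24.8 + 151×0.82) = 0.0106 mA.
I_C = β·I_B = 150×0.0106 = 1.6 mA, and I_E = (β+1)I_B = 1.61 mA.
V_CE = V_CC − I_C·R_C − I_E·R_E = 9.2 − 1.6×2.2 − 1.61×0.82 = 4.37 V.
V_CE = 4.37 V > 0.2 V confirms active-region operation.

V_CE ≈ 4.4 V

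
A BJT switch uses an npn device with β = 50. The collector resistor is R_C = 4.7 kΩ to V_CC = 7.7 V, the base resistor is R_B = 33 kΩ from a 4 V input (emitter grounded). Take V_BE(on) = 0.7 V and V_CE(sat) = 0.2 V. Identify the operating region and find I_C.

Assume active: I_B = (4 − 0.7)/33 = 0.1 mA, giving I_C = β·I_B = 5 mA.
But then V_CE = 7.7 − 5×4.7 = -15.8 V < V_CE(sat) = 0.2 V — impossible in the active region.
So the transistor is saturated. With V_CE = 0.2 V, I_C = (V_CC − 0.2)/R_C = 7.5/4.7 = 1.6 mA.
Check: β·I_B = 5 mA > I_C = 1.6 mA, confirming saturation.

saturation; I_C ≈ 1.6 mA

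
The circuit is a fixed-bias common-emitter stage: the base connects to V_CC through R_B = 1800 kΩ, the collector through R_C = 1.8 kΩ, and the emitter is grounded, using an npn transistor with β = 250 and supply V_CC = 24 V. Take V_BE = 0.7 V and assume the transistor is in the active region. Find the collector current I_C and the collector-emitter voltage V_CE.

Base loop: V_CC = I_B·R_B + V_BE, so I_B = (24 − 0.7)/1800 kΩ = 0.0129 mA.
In the active region I_C = β·I_B = 250 × 0.0129 = 3.24 mA.
Collector loop: V_CE = V_CC − I_C·R_C = 24 − 3.24×1.8 = 18.2 V.
Since V_CE = 18.2 V > V_CE(sat) ≈ 0.2 V, the transistor is in the active region as assumed.

I_C ≈ 3.2 mA, V_CE ≈ 18 V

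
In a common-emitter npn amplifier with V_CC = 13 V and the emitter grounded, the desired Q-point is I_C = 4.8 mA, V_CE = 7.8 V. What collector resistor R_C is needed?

R_C ≈ 1.1 kΩ

Collector loop: V_CC = I_C·R_C + V_CE.
R_C = (V_CC − V_CE)/I_C = (13 − 7.8)/4.8 = 1.08 kΩ.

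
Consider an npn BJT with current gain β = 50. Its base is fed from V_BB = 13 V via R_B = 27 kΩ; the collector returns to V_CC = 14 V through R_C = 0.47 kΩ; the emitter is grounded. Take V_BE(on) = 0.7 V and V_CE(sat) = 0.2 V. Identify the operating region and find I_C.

active; I_C ≈ 23 mA

Assume active. Base-emitter loop: I_B = (V_BB − V_BE)/R_B = (13 − 0.7)/27 = 0.456 mA.
I_C = β·I_B = 50×0.456 = 22.8 mA.
V_CE = V_CC − I_C·R_C = 14 − 22.8×0.47 = 3.29 V > V_CE(sat), so the active-region assumption holds.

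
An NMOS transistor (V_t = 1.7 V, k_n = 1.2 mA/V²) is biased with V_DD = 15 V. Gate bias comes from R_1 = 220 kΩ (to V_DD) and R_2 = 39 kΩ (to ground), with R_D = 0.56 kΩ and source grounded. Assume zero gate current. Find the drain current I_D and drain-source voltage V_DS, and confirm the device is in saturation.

V_G = V_DD·R_2/(R_1+R_2) = 15×39/259 = 2.26 V. With the source grounded, V_GS = V_G = 2.26 V.
Assume saturation: I_D = (k_n/2)(V_GS − V_t)² = (1.2/2)×(2.26 − 1.7)² = 0.6×0.559² = 0.187 mA.
V_DS = V_DD − I_D·R_D = 15 − 0.187×0.56 = 14.9 V.
Saturation requires V_DS ≥ V_GS − V_t = 0.559 V; 14.9 ≥ 0.559 ✓.

I_D ≈ 0.19 mA, V_DS ≈ 15 V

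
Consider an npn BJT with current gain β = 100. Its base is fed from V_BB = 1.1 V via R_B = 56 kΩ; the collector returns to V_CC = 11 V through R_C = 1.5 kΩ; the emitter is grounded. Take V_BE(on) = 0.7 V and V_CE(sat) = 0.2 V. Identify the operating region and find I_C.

active; I_C ≈ 0.71 mA

Assume active. Base-emitter loop: I_B = (V_BB − V_BE)/R_B = (1.1 − 0.7)/56 = 0.00714 mA.
I_C = β·I_B = 100×0.00714 = 0.714 mA.
V_CE = V_CC − I_C·R_C = 11 − 0.714×1.5 = 9.93 V > V_CE(sat), so the active-region assumption holds.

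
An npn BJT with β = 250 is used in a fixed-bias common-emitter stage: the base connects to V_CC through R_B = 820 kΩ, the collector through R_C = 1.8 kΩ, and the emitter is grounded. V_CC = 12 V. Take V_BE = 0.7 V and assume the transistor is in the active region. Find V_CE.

V_CE ≈ 5.8 V

Base loop: V_CC = I_B·R_B + V_BE, so I_B = (12 − 0.7)/820 kΩ = 0.0138 mA.
In the active region I_C = β·I_B = 250 × 0.0138 = 3.45 mA.
Collector loop: V_CE = V_CC − I_C·R_C = 12 − 3.45×1.8 = 5.8 V.
Since V_CE = 5.8 V > V_CE(sat) ≈ 0.2 V, the transistor is in the active region as assumed.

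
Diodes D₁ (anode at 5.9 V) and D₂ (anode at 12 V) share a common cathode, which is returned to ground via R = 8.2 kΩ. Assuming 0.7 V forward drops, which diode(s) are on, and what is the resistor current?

Assume both conduct. Then node N would need to be at both 5.9−0.7 = 5.2 V and 12−0.7 = 11.3 V, which is impossible.
Assume only D₂ conducts: V_N = 12 − 0.7 = 11.3 V, so I_R = 11.3/8.2 = 1.38 mA.
Check D₁: its anode-to-cathode voltage is 5.9 − 11.3 = -5.4 V < 0.7 V, so it is off. The assumption is consistent.

Only D₂ conducts; I_R ≈ 1.4 mA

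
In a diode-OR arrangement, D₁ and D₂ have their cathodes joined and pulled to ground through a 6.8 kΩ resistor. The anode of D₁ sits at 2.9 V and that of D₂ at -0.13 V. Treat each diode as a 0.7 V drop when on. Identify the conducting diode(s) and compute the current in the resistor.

Assume both conduct. Then node N would need to be at both 2.9−0.7 = 2.2 V and -0.13−0.7 = -0.83 V, which is impossible.
Assume only D₁ conducts: V_N = 2.9 − 0.7 = 2.2 V, so I_R = 2.2/6.8 = 0.324 mA.
Check D₂: its anode-to-cathode voltage is -0.13 − 2.2 = -2.33 V < 0.7 V, so it is off. The assumption is consistent.

Only D₁ conducts; I_R ≈ 0.32 mA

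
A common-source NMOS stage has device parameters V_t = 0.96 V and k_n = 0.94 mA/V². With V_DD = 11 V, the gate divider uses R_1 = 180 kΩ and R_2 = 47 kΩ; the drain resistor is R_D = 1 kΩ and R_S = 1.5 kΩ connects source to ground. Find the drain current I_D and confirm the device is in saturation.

I_D ≈ 0.32 mA

V_G = V_DD·R_2/(R_1+R_2) = 11×47/227 = 2.28 V.
Assume saturation: I_D = (k_n/2)(V_GS − V_t)² with V_GS = V_G − I_D·R_S = 2.28 − 1.5·I_D.
Substituting gives 1.06·I_D² − 2.86·I_D + 0.816 = 0, with roots I_D = 0.324 or 2.38 mA.
The root I_D = 2.38 mA gives V_GS = -1.29 V ≤ V_t, so take I_D = 0.324 mA.
Then V_GS = 1.79 V and V_DS = V_DD − I_D(R_D+R_S) = 11 − 0.324×2.5 = 10.2 V.
Saturation requires V_DS ≥ V_GS − V_t = 0.831 V; 10.2 ≥ 0.831 ✓.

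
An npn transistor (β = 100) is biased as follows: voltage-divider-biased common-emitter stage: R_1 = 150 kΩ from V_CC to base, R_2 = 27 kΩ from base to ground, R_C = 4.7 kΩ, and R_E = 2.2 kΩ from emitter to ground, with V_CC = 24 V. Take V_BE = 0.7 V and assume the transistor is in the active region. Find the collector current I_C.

I_C ≈ 1.2 mA

Thevenize the base divider: V_Th = V_CC·R_2/(R_1+R_2) = 24×27/177 = 3.66 V, R_Th = R_1‖R_2 = 22.9 kΩ.
Base-emitter loop: V_Th = I_B·R_Th + V_BE + (β+1)I_B·R_E, so I_B = (3.66 − 0.7) / (22.9 + 101×2.2) = 0.0121 mA.
I_C = β·I_B = 100×0.0121 = 1.21 mA, and I_E = (β+1)I_B = 1.22 mA.
V_CE = V_CC − I_C·R_C − I_E·R_E = 24 − 1.21×4.7 − 1.22×2.2 = 15.6 V.
V_CE = 15.6 V > 0.2 V confirms active-region operation.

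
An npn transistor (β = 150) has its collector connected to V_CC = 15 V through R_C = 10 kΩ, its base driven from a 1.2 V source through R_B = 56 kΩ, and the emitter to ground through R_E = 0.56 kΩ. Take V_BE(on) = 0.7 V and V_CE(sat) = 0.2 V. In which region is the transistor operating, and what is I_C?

active; I_C ≈ 0.53 mA

Assume active. Base-emitter loop: I_B = (V_BB − V_BE)/(R_B + (β+1)R_E) = (1.2 − 0.7)/(56 + 151×0.56) = 0.00356 mA.
I_C = β·I_B = 150×0.00356 = 0.534 mA.
V_CE = V_CC − I_C·R_C − I_E·R_E = 15 − 0.534×10 − 0.537×0.56 = 9.36 V > V_CE(sat), so the active-region assumption holds.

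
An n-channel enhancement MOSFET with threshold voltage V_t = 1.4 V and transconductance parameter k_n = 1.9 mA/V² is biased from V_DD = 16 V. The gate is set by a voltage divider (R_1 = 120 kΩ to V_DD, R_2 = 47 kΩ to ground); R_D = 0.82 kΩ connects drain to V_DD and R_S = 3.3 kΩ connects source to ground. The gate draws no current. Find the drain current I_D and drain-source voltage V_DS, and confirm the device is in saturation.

V_G = V_DD·R_2/(R_1+R_2) = 16×47/167 = 4.5 V.
Assume saturation: I_D = (k_n/2)(V_GS − V_t)² with V_GS = V_G − I_D·R_S = 4.5 − 3.3·I_D.
Substituting gives 10.3·I_D² − 20.5·I_D + 9.15 = 0, with roots I_D = 0.683 or 1.29 mA.
The root I_D = 1.29 mA gives V_GS = 0.233 V ≤ V_t, so take I_D = 0.683 mA.
Then V_GS = 2.25 V and V_DS = V_DD − I_D(R_D+R_S) = 16 − 0.683×4.12 = 13.2 V.
Saturation requires V_DS ≥ V_GS − V_t = 0.848 V; 13.2 ≥ 0.848 ✓.

I_D ≈ 0.68 mA, V_DS ≈ 13 V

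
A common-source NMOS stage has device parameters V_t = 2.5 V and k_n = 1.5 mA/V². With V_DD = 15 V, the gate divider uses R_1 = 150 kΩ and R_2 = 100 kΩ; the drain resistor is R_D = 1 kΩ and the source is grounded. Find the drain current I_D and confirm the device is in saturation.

I_D ≈ 9.2 mA

V_G = V_DD·R_2/(R_1+R_2) = 15×100/250 = 6 V. With the source grounded, V_GS = V_G = 6 V.
Assume saturation: I_D = (k_n/2)(V_GS − V_t)² = (1.5/2)×(6 − 2.5)² = 0.75×3.5² = 9.19 mA.
V_DS = V_DD − I_D·R_D = 15 − 9.19×1 = 5.81 V.
Saturation requires V_DS ≥ V_GS − V_t = 3.5 V; 5.81 ≥ 3.5 ✓.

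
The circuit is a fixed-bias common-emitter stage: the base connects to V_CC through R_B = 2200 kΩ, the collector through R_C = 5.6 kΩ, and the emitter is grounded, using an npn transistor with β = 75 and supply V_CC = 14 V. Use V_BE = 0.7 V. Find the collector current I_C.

Base loop: V_CC = I_B·R_B + V_BE, so I_B = (14 − 0.7)/2200 kΩ = 0.00605 mA.
In the active region I_C = β·I_B = 75 × 0.00605 = 0.453 mA.
Collector loop: V_CE = V_CC − I_C·R_C = 14 − 0.453×5.6 = 11.5 V.
Since V_CE = 11.5 V > V_CE(sat) ≈ 0.2 V, the transistor is in the active region as assumed.

I_C ≈ 0.45 mA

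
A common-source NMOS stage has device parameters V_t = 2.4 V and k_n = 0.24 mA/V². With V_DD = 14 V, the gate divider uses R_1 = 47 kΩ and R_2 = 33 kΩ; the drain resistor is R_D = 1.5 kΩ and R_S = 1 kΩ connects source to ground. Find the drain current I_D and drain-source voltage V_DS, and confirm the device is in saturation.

I_D ≈ 0.8 mA, V_DS ≈ 12 V

V_G = V_DD·R_2/(R_1+R_2) = 14×33/80 = 5.78 V.
Assume saturation: I_D = (k_n/2)(V_GS − V_t)² with V_GS = V_G − I_D·R_S = 5.78 − 1·I_D.
Substituting gives 0.12·I_D² − 1.81·I_D + 1.37 = 0, with roots I_D = 0.797 or 14.3 mA.
The root I_D = 14.3 mA gives V_GS = -8.51 V ≤ V_t, so take I_D = 0.797 mA.
Then V_GS = 4.98 V and V_DS = V_DD − I_D(R_D+R_S) = 14 − 0.797×2.5 = 12 V.
Saturation requires V_DS ≥ V_GS − V_t = 2.58 V; 12 ≥ 2.58 ✓.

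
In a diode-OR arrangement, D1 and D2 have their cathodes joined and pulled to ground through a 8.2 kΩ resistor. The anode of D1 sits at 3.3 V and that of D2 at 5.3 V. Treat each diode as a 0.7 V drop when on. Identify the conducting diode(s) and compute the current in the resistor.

Only D2 conducts; I_R ≈ 0.56 mA

Assume both conduct. Then node N would need to be at both 3.3−0.7 = 2.6 V and 5.3−0.7 = 4.6 V, which is impossible.
Assume only D2 conducts: V_N = 5.3 − 0.7 = 4.6 V, so I_R = 4.6/8.2 = 0.561 mA.
Check D1: its anode-to-cathode voltage is 3.3 − 4.6 = -1.3 V < 0.7 V, so it is off. The assumption is consistent.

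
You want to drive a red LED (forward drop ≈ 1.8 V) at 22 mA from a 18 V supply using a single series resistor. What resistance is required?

R ≈ 0.74 kΩ

The resistor drops V_S − V_D = 18 − 1.8 = 16.2 V at 22 mA.
R = 16.2 V / 22 mA = 0.736 kΩ.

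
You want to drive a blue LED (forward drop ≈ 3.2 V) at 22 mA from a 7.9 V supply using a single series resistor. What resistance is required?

The resistor drops V_S − V_D = 7.9 − 3.2 = 4.7 V at 22 mA.
R = 4.7 V / 22 mA = 0.214 kΩ.

R ≈ 0.21 kΩ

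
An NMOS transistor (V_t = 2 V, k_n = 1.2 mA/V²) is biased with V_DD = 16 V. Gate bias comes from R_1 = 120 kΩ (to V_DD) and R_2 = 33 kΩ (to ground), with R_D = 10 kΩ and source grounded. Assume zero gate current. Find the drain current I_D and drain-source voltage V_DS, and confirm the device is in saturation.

I_D ≈ 1.3 mA, V_DS ≈ 3.4 V

V_G = V_DD·R_2/(R_1+R_2) = 16×33/153 = 3.45 V. With the source grounded, V_GS = V_G = 3.45 V.
Assume saturation: I_D = (k_n/2)(V_GS − V_t)² = (1.2/2)×(3.45 − 2)² = 0.6×1.45² = 1.26 mA.
V_DS = V_DD − I_D·R_D = 16 − 1.26×10 = 3.37 V.
Saturation requires V_DS ≥ V_GS − V_t = 1.45 V; 3.37 ≥ 1.45 ✓.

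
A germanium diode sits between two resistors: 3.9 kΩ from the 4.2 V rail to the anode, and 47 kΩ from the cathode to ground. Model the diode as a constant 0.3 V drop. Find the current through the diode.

The two resistors are in series with the diode, so KVL gives 4.2 = I·3.9 + 0.3 + I·47.
I = (4.2 − 0.3) / (3.9 + 47) kΩ = 3.9 / 50.9 = 0.0766 mA.

I ≈ 0.077 mA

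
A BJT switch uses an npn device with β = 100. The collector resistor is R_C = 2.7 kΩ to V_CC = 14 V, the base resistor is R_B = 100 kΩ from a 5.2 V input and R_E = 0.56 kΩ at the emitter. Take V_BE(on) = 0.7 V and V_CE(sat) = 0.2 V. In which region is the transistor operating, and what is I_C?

active; I_C ≈ 2.9 mA

Assume active. Base-emitter loop: I_B = (V_BB − V_BE)/(R_B + (β+1)R_E) = (5.2 − 0.7)/(100 + 101×0.56) = 0.0287 mA.
I_C = β·I_B = 100×0.0287 = 2.87 mA.
V_CE = V_CC − I_C·R_C − I_E·R_E = 14 − 2.87×2.7 − 2.9×0.56 = 4.61 V > V_CE(sat), so the active-region assumption holds.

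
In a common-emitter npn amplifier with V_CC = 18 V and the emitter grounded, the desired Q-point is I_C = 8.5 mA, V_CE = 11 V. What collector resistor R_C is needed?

Collector loop: V_CC = I_C·R_C + V_CE.
R_C = (V_CC − V_CE)/I_C = (18 − 11)/8.5 = 0.824 kΩ.

R_C ≈ 0.82 kΩ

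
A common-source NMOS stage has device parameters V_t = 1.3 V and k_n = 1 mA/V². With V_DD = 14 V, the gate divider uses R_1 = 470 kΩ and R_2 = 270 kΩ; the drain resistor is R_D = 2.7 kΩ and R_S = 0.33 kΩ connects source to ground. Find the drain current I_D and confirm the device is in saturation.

V_G = V_DD·R_2/(R_1+R_2) = 14×270/740 = 5.11 V.
Assume saturation: I_D = (k_n/2)(V_GS − V_t)² with V_GS = V_G − I_D·R_S = 5.11 − 0.33·I_D.
Substituting gives 0.0545·I_D² − 2.26·I_D + 7.25 = 0, with roots I_D = 3.51 or 37.9 mA.
The root I_D = 37.9 mA gives V_GS = -7.41 V ≤ V_t, so take I_D = 3.51 mA.
Then V_GS = 3.95 V and V_DS = V_DD − I_D(R_D+R_S) = 14 − 3.51×3.03 = 3.36 V.
Saturation requires V_DS ≥ V_GS − V_t = 2.65 V; 3.36 ≥ 2.65 ✓.

I_D ≈ 3.5 mA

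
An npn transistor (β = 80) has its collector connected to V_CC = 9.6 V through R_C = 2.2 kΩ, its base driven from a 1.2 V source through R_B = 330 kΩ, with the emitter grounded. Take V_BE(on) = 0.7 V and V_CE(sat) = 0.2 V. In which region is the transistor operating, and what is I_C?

active; I_C ≈ 0.12 mA

Assume active. Base-emitter loop: I_B = (V_BB − V_BE)/R_B = (1.2 − 0.7)/330 = 0.00152 mA.
I_C = β·I_B = 80×0.00152 = 0.121 mA.
V_CE = V_CC − I_C·R_C = 9.6 − 0.121×2.2 = 9.33 V > V_CE(sat), so the active-region assumption holds.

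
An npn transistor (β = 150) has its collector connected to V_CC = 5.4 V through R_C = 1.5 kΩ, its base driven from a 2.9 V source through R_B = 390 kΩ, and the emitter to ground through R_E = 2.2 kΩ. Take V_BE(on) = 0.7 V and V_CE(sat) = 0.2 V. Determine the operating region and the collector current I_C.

active; I_C ≈ 0.46 mA

Assume active. Base-emitter loop: I_B = (V_BB − V_BE)/(R_B + (β+1)R_E) = (2.9 − 0.7)/(390 + 151×2.2) = 0.00305 mA.
I_C = β·I_B = 150×0.00305 = 0.457 mA.
V_CE = V_CC − I_C·R_C − I_E·R_E = 5.4 − 0.457×1.5 − 0.46×2.2 = 3.7 V > V_CE(sat), so the active-region assumption holds.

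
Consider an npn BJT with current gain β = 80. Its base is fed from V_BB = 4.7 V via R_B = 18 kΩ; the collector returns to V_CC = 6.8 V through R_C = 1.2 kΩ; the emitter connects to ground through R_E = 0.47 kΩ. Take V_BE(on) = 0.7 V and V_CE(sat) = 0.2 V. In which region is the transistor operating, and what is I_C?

Assume active: I_B = (4.7 − 0.7)/(18 + 81×0.47) = 0.0713 mA, I_C = β·I_B = 5.71 mA.
Then V_CE = 6.8 − 5.71×1.2 − 5.78×0.47 = -2.76 V < 0.2 V — the active assumption fails.
Re-solve with V_CE = 0.2 V. KCL at the emitter: V_E/R_E = (V_BB−0.7−V_E)/R_B + (V_CC−0.2−V_E)/R_C, giving V_E = 1.9 V.
I_C = (V_CC − 0.2 − V_E)/R_C = (6.6 − 1.9)/1.2 = 3.92 mA.
Check: I_B = (4 − 1.9)/18 = 0.117 mA, and β·I_B = 9.35 mA > I_C, confirming saturation.

saturation; I_C ≈ 3.9 mA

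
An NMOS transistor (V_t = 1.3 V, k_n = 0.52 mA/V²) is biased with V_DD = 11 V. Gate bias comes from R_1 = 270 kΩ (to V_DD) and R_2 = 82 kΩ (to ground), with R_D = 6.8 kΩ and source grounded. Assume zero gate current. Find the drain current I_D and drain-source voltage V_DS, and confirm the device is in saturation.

I_D ≈ 0.41 mA, V_DS ≈ 8.2 V

V_G = V_DD·R_2/(R_1+R_2) = 11×82/352 = 2.56 V. With the source grounded, V_GS = V_G = 2.56 V.
Assume saturation: I_D = (k_n/2)(V_GS − V_t)² = (0.52/2)×(2.56 − 1.3)² = 0.26×1.26² = 0.414 mA.
V_DS = V_DD − I_D·R_D = 11 − 0.414×6.8 = 8.18 V.
Saturation requires V_DS ≥ V_GS − V_t = 1.26 V; 8.18 ≥ 1.26 ✓.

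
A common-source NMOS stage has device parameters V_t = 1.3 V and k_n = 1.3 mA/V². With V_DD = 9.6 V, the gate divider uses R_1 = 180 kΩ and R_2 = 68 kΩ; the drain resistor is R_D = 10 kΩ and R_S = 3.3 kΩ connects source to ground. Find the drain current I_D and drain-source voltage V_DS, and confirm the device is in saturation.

V_G = V_DD·R_2/(R_1+R_2) = 9.6×68/248 = 2.63 V.
Assume saturation: I_D = (k_n/2)(V_GS − V_t)² with V_GS = V_G − I_D·R_S = 2.63 − 3.3·I_D.
Substituting gives 7.08·I_D² − 6.72·I_D + 1.15 = 0, with roots I_D = 0.225 or 0.723 mA.
The root I_D = 0.723 mA gives V_GS = 0.245 V ≤ V_t, so take I_D = 0.225 mA.
Then V_GS = 1.89 V and V_DS = V_DD − I_D(R_D+R_S) = 9.6 − 0.225×13.3 = 6.6 V.
Saturation requires V_DS ≥ V_GS − V_t = 0.589 V; 6.6 ≥ 0.589 ✓.

I_D ≈ 0.23 mA, V_DS ≈ 6.6 V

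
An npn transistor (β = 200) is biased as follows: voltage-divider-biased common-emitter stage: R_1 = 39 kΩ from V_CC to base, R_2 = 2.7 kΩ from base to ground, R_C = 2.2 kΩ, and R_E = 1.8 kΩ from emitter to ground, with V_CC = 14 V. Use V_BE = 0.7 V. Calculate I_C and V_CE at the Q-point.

I_C ≈ 0.11 mA, V_CE ≈ 14 V

Thevenize the base divider: V_Th = V_CC·R_2/(R_1+R_2) = 14×2.7/41.7 = 0.906 V, R_Th = R_1‖R_2 = 2.53 kΩ.
Base-emitter loop: V_Th = I_B·R_Th + V_BE + (β+1)I_B·R_E, so I_B = (0.906 − 0.7) / (2.53 + 201×1.8) = 0.000567 mA.
I_C = β·I_B = 200×0.000567 = 0.113 mA, and I_E = (β+1)I_B = 0.114 mA.
V_CE = V_CC − I_C·R_C − I_E·R_E = 14 − 0.113×2.2 − 0.114×1.8 = 13.5 V.
V_CE = 13.5 V > 0.2 V confirms active-region operation.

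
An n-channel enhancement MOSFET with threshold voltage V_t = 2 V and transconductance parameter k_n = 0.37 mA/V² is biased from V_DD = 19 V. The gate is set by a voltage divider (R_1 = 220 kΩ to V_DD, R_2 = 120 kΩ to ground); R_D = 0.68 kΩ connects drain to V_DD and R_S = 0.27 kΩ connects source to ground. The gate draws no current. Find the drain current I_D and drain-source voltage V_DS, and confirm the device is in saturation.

I_D ≈ 2.9 mA, V_DS ≈ 16 V

V_G = V_DD·R_2/(R_1+R_2) = 19×120/340 = 6.71 V.
Assume saturation: I_D = (k_n/2)(V_GS − V_t)² with V_GS = V_G − I_D·R_S = 6.71 − 0.27·I_D.
Substituting gives 0.0135·I_D² − 1.47·I_D + 4.1 = 0, with roots I_D = 2.86 or 106 mA.
The root I_D = 106 mA gives V_GS = -22 V ≤ V_t, so take I_D = 2.86 mA.
Then V_GS = 5.93 V and V_DS = V_DD − I_D(R_D+R_S) = 19 − 2.86×0.95 = 16.3 V.
Saturation requires V_DS ≥ V_GS − V_t = 3.93 V; 16.3 ≥ 3.93 ✓.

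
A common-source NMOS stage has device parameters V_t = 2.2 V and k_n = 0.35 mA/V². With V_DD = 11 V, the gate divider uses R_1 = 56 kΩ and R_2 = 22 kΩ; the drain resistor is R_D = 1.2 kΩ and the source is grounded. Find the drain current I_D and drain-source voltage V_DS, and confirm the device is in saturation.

I_D ≈ 0.14 mA, V_DS ≈ 11 V

V_G = V_DD·R_2/(R_1+R_2) = 11×22/78 = 3.1 V. With the source grounded, V_GS = V_G = 3.1 V.
Assume saturation: I_D = (k_n/2)(V_GS − V_t)² = (0.35/2)×(3.1 − 2.2)² = 0.175×0.903² = 0.143 mA.
V_DS = V_DD − I_D·R_D = 11 − 0.143×1.2 = 10.8 V.
Saturation requires V_DS ≥ V_GS − V_t = 0.903 V; 10.8 ≥ 0.903 ✓.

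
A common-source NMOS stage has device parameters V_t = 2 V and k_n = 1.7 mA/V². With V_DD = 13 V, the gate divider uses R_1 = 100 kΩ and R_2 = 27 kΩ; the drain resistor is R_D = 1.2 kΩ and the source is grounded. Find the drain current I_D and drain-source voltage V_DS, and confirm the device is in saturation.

V_G = V_DD·R_2/(R_1+R_2) = 13×27/127 = 2.76 V. With the source grounded, V_GS = V_G = 2.76 V.
Assume saturation: I_D = (k_n/2)(V_GS − V_t)² = (1.7/2)×(2.76 − 2)² = 0.85×0.764² = 0.496 mA.
V_DS = V_DD − I_D·R_D = 13 − 0.496×1.2 = 12.4 V.
Saturation requires V_DS ≥ V_GS − V_t = 0.764 V; 12.4 ≥ 0.764 ✓.

I_D ≈ 0.5 mA, V_DS ≈ 12 V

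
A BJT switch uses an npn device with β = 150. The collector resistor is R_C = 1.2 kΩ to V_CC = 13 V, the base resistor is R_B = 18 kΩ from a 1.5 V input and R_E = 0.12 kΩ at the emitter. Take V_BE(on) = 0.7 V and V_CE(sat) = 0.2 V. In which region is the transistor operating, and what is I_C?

active; I_C ≈ 3.3 mA

Assume active. Base-emitter loop: I_B = (V_BB − V_BE)/(R_B + (β+1)R_E) = (1.5 − 0.7)/(18 + 151×0.12) = 0.0221 mA.
I_C = β·I_B = 150×0.0221 = 3.32 mA.
V_CE = V_CC − I_C·R_C − I_E·R_E = 13 − 3.32×1.2 − 3.34×0.12 = 8.61 V > V_CE(sat), so the active-region assumption holds.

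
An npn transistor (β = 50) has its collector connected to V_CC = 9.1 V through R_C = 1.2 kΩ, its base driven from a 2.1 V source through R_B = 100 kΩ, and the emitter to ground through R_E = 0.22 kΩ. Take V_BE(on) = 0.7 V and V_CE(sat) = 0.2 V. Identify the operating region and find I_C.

Assume active. Base-emitter loop: I_B = (V_BB − V_BE)/(R_B + (β+1)R_E) = (2.1 − 0.7)/(100 + 51×0.22) = 0.0126 mA.
I_C = β·I_B = 50×0.0126 = 0.629 mA.
V_CE = V_CC − I_C·R_C − I_E·R_E = 9.1 − 0.629×1.2 − 0.642×0.22 = 8.2 V > V_CE(sat), so the active-region assumption holds.

active; I_C ≈ 0.63 mA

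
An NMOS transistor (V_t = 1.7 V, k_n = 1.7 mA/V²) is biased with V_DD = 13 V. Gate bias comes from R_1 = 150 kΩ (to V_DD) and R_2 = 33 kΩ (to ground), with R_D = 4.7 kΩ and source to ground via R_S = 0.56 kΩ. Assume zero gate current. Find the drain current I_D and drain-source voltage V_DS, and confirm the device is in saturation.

V_G = V_DD·R_2/(R_1+R_2) = 13×33/183 = 2.34 V.
Assume saturation: I_D = (k_n/2)(V_GS − V_t)² with V_GS = V_G − I_D·R_S = 2.34 − 0.56·I_D.
Substituting gives 0.267·I_D² − 1.61·I_D + 0.353 = 0, with roots I_D = 0.227 or 5.83 mA.
The root I_D = 5.83 mA gives V_GS = -0.918 V ≤ V_t, so take I_D = 0.227 mA.
Then V_GS = 2.22 V and V_DS = V_DD − I_D(R_D+R_S) = 13 − 0.227×5.26 = 11.8 V.
Saturation requires V_DS ≥ V_GS − V_t = 0.517 V; 11.8 ≥ 0.517 ✓.

I_D ≈ 0.23 mA, V_DS ≈ 12 V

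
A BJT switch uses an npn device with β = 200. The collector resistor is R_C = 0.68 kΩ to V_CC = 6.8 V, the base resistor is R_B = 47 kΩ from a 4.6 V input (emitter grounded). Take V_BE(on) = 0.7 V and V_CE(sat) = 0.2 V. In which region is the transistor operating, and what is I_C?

saturation; I_C ≈ 9.7 mA

Assume active: I_B = (4.6 − 0.7)/47 = 0.083 mA, giving I_C = β·I_B = 16.6 mA.
But then V_CE = 6.8 − 16.6×0.68 = -4.49 V < V_CE(sat) = 0.2 V — impossible in the active region.
So the transistor is saturated. With V_CE = 0.2 V, I_C = (V_CC − 0.2)/R_C = 6.6/0.68 = 9.71 mA.
Check: β·I_B = 16.6 mA > I_C = 9.71 mA, confirming saturation.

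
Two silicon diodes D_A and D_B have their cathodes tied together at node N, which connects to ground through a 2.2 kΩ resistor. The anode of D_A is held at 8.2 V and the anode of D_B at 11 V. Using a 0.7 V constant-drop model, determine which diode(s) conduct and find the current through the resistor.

Only D_B conducts; I_R ≈ 4.7 mA

Assume both conduct. Then node N would need to be at both 8.2−0.7 = 7.5 V and 11−0.7 = 10.3 V, which is impossible.
Assume only D_B conducts: V_N = 11 − 0.7 = 10.3 V, so I_R = 10.3/2.2 = 4.68 mA.
Check D_A: its anode-to-cathode voltage is 8.2 − 10.3 = -2.1 V < 0.7 V, so it is off. The assumption is consistent.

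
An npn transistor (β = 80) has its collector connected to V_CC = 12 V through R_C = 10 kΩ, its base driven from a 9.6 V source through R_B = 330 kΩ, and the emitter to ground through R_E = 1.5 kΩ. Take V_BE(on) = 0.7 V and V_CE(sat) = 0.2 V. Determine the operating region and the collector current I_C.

Assume active: I_B = (9.6 − 0.7)/(330 + 81×1.5) = 0.0197 mA, I_C = β·I_B = 1.58 mA.
Then V_CE = 12 − 1.58×10 − 1.6×1.5 = -6.16 V < 0.2 V — the active assumption fails.
Re-solve with V_CE = 0.2 V. KCL at the emitter: V_E/R_E = (V_BB−0.7−V_E)/R_B + (V_CC−0.2−V_E)/R_C, giving V_E = 1.57 V.
I_C = (V_CC − 0.2 − V_E)/R_C = (11.8 − 1.57)/10 = 1.02 mA.
Check: I_B = (8.9 − 1.57)/330 = 0.0222 mA, and β·I_B = 1.78 mA > I_C, confirming saturation.

saturation; I_C ≈ 1 mA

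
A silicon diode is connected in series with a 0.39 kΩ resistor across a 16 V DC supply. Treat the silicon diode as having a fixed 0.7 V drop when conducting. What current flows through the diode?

KVL around the loop: 16 = V_D + I·R = 0.7 + I × 0.39 kΩ.
So I = (16 − 0.7) / 0.39 kΩ = 15.3 / 0.39 = 39.2 mA.

I ≈ 39 mA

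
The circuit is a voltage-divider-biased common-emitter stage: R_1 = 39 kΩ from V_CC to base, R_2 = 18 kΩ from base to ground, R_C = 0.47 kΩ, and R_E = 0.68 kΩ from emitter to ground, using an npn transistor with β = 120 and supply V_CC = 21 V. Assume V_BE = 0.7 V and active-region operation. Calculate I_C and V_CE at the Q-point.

Thevenize the base divider: V_Th = V_CC·R_2/(R_1+R_2) = 21×18/57 = 6.63 V, R_Th = R_1‖R_2 = 12.3 kΩ.
Base-emitter loop: V_Th = I_B·R_Th + V_BE + (β+1)I_B·R_E, so I_B = (6.63 − 0.7) / (12.3 + 121×0.68) = 0.0627 mA.
I_C = β·I_B = 120×0.0627 = 7.52 mA, and I_E = (β+1)I_B = 7.59 mA.
V_CE = V_CC − I_C·R_C − I_E·R_E = 21 − 7.52×0.47 − 7.59×0.68 = 12.3 V.
V_CE = 12.3 V > 0.2 V confirms active-region operation.

I_C ≈ 7.5 mA, V_CE ≈ 12 V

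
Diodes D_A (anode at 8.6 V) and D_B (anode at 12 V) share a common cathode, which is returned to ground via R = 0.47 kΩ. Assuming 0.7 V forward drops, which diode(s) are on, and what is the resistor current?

Assume both conduct. Then node N would need to be at both 8.6−0.7 = 7.9 V and 12−0.7 = 11.3 V, which is impossible.
Assume only D_B conducts: V_N = 12 − 0.7 = 11.3 V, so I_R = 11.3/0.47 = 24 mA.
Check D_A: its anode-to-cathode voltage is 8.6 − 11.3 = -2.7 V < 0.7 V, so it is off. The assumption is consistent.

Only D_B conducts; I_R ≈ 24 mA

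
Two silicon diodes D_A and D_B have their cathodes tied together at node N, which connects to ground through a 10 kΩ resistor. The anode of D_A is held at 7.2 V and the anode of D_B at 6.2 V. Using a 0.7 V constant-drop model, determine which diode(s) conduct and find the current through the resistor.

Only D_A conducts; I_R ≈ 0.65 mA

Assume both conduct. Then node N would need to be at both 7.2−0.7 = 6.5 V and 6.2−0.7 = 5.5 V, which is impossible.
Assume only D_A conducts: V_N = 7.2 − 0.7 = 6.5 V, so I_R = 6.5/10 = 0.65 mA.
Check D_B: its anode-to-cathode voltage is 6.2 − 6.5 = -0.3 V < 0.7 V, so it is off. The assumption is consistent.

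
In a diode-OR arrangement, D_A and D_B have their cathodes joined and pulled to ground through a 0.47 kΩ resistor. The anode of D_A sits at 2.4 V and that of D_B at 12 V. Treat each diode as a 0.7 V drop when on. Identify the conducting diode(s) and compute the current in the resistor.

Only D_B conducts; I_R ≈ 24 mA

Assume both conduct. Then node N would need to be at both 2.4−0.7 = 1.7 V and 12−0.7 = 11.3 V, which is impossible.
Assume only D_B conducts: V_N = 12 − 0.7 = 11.3 V, so I_R = 11.3/0.47 = 24 mA.
Check D_A: its anode-to-cathode voltage is 2.4 − 11.3 = -8.9 V < 0.7 V, so it is off. The assumption is consistent.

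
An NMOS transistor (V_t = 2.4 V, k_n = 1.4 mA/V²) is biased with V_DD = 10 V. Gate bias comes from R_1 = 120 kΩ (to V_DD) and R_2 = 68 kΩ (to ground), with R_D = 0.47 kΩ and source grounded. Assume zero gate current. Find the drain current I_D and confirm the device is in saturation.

I_D ≈ 1 mA

V_G = V_DD·R_2/(R_1+R_2) = 10×68/188 = 3.62 V. With the source grounded, V_GS = V_G = 3.62 V.
Assume saturation: I_D = (k_n/2)(V_GS − V_t)² = (1.4/2)×(3.62 − 2.4)² = 0.7×1.22² = 1.04 mA.
V_DS = V_DD − I_D·R_D = 10 − 1.04×0.47 = 9.51 V.
Saturation requires V_DS ≥ V_GS − V_t = 1.22 V; 9.51 ≥ 1.22 ✓.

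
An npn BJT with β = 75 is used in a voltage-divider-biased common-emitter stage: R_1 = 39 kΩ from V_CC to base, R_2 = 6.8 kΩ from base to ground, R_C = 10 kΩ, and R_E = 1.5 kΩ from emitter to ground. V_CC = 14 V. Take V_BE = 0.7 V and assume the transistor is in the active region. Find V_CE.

V_CE ≈ 4.1 V

Thevenize the base divider: V_Th = V_CC·R_2/(R_1+R_2) = 14×6.8/45.8 = 2.08 V, R_Th = R_1‖R_2 = 5.79 kΩ.
Base-emitter loop: V_Th = I_B·R_Th + V_BE + (β+1)I_B·R_E, so I_B = (2.08 − 0.7) / (5.79 + 76×1.5) = 0.0115 mA.
I_C = β·I_B = 75×0.0115 = 0.863 mA, and I_E = (β+1)I_B = 0.875 mA.
V_CE = V_CC − I_C·R_C − I_E·R_E = 14 − 0.863×10 − 0.875×1.5 = 4.06 V.
V_CE = 4.06 V > 0.2 V confirms active-region operation.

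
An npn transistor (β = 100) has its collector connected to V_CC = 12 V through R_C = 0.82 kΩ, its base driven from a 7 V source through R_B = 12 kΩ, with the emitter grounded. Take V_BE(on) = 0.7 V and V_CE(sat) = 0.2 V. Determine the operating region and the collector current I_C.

saturation; I_C ≈ 14 mA

Assume active: I_B = (7 − 0.7)/12 = 0.525 mA, giving I_C = β·I_B = 52.5 mA.
But then V_CE = 12 − 52.5×0.82 = -31 V < V_CE(sat) = 0.2 V — impossible in the active region.
So the transistor is saturated. With V_CE = 0.2 V, I_C = (V_CC − 0.2)/R_C = 11.8/0.82 = 14.4 mA.
Check: β·I_B = 52.5 mA > I_C = 14.4 mA, confirming saturation.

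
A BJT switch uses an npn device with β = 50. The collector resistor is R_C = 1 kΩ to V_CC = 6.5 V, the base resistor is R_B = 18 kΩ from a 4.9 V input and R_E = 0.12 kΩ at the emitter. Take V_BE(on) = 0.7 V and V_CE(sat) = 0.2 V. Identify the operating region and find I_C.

saturation; I_C ≈ 5.6 mA

Assume active: I_B = (4.9 − 0.7)/(18 + 51×0.12) = 0.174 mA, I_C = β·I_B = 8.71 mA.
Then V_CE = 6.5 − 8.71×1 − 8.88×0.12 = -3.27 V < 0.2 V — the active assumption fails.
Re-solve with V_CE = 0.2 V. KCL at the emitter: V_E/R_E = (V_BB−0.7−V_E)/R_B + (V_CC−0.2−V_E)/R_C, giving V_E = 0.696 V.
I_C = (V_CC − 0.2 − V_E)/R_C = (6.3 − 0.696)/1 = 5.6 mA.
Check: I_B = (4.2 − 0.696)/18 = 0.195 mA, and β·I_B = 9.73 mA > I_C, confirming saturation.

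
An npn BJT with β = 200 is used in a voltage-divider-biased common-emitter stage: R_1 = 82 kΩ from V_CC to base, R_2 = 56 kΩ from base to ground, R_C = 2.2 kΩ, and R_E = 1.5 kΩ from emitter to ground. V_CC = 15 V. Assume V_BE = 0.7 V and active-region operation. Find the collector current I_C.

I_C ≈ 3.2 mA

Thevenize the base divider: V_Th = V_CC·R_2/(R_1+R_2) = 15×56/138 = 6.09 V, R_Th = R_1‖R_2 = 33.3 kΩ.
Base-emitter loop: V_Th = I_B·R_Th + V_BE + (β+1)I_B·R_E, so I_B = (6.09 − 0.7) / (33.3 + 201×1.5) = 0.0161 mA.
I_C = β·I_B = 200×0.0161 = 3.22 mA, and I_E = (β+1)I_B = 3.23 mA.
V_CE = V_CC − I_C·R_C − I_E·R_E = 15 − 3.22×2.2 − 3.23×1.5 = 3.07 V.
V_CE = 3.07 V > 0.2 V confirms active-region operation.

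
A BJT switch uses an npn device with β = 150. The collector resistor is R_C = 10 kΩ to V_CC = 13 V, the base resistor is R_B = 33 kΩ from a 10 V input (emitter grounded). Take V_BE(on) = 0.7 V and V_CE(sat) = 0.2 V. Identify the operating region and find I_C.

Assume active: I_B = (10 − 0.7)/33 = 0.282 mA, giving I_C = β·I_B = 42.3 mA.
But then V_CE = 13 − 42.3×10 = -410 V < V_CE(sat) = 0.2 V — impossible in the active region.
So the transistor is saturated. With V_CE = 0.2 V, I_C = (V_CC − 0.2)/R_C = 12.8/10 = 1.28 mA.
Check: β·I_B = 42.3 mA > I_C = 1.28 mA, confirming saturation.

saturation; I_C ≈ 1.3 mA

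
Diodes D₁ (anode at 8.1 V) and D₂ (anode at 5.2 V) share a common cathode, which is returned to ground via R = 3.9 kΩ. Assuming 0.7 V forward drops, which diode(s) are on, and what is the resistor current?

Only D₁ conducts; I_R ≈ 1.9 mA

Assume both conduct. Then node N would need to be at both 8.1−0.7 = 7.4 V and 5.2−0.7 = 4.5 V, which is impossible.
Assume only D₁ conducts: V_N = 8.1 − 0.7 = 7.4 V, so I_R = 7.4/3.9 = 1.9 mA.
Check D₂: its anode-to-cathode voltage is 5.2 − 7.4 = -2.2 V < 0.7 V, so it is off. The assumption is consistent.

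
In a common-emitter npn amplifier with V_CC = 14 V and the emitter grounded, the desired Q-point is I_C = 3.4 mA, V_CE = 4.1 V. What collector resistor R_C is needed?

Collector loop: V_CC = I_C·R_C + V_CE.
R_C = (V_CC − V_CE)/I_C = (14 − 4.1)/3.4 = 2.91 kΩ.

R_C ≈ 2.9 kΩ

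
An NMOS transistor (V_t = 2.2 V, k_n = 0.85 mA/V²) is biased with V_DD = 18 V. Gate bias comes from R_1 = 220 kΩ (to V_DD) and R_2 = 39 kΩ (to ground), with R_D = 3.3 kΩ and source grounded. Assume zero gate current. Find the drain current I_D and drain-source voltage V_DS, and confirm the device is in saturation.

V_G = V_DD·R_2/(R_1+R_2) = 18×39/259 = 2.71 V. With the source grounded, V_GS = V_G = 2.71 V.
Assume saturation: I_D = (k_n/2)(V_GS − V_t)² = (0.85/2)×(2.71 − 2.2)² = 0.425×0.51² = 0.111 mA.
V_DS = V_DD − I_D·R_D = 18 − 0.111×3.3 = 17.6 V.
Saturation requires V_DS ≥ V_GS − V_t = 0.51 V; 17.6 ≥ 0.51 ✓.

I_D ≈ 0.11 mA, V_DS ≈ 18 V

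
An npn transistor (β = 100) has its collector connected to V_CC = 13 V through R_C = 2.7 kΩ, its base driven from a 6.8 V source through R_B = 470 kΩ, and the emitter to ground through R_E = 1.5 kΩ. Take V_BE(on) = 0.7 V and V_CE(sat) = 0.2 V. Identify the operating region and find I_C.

active; I_C ≈ 0.98 mA

Assume active. Base-emitter loop: I_B = (V_BB − V_BE)/(R_B + (β+1)R_E) = (6.8 − 0.7)/(470 + 101×1.5) = 0.00981 mA.
I_C = β·I_B = 100×0.00981 = 0.981 mA.
V_CE = V_CC − I_C·R_C − I_E·R_E = 13 − 0.981×2.7 − 0.991×1.5 = 8.86 V > V_CE(sat), so the active-region assumption holds.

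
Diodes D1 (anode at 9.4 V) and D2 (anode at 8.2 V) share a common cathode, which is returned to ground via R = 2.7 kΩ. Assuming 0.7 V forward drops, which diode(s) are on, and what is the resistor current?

Only D1 conducts; I_R ≈ 3.2 mA

Assume both conduct. Then node N would need to be at both 9.4−0.7 = 8.7 V and 8.2−0.7 = 7.5 V, which is impossible.
Assume only D1 conducts: V_N = 9.4 − 0.7 = 8.7 V, so I_R = 8.7/2.7 = 3.22 mA.
Check D2: its anode-to-cathode voltage is 8.2 − 8.7 = -0.5 V < 0.7 V, so it is off. The assumption is consistent.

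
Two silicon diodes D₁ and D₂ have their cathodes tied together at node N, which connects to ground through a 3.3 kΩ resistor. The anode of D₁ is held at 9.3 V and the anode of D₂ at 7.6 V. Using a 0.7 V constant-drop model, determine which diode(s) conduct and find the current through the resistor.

Only D₁ conducts; I_R ≈ 2.6 mA

Assume both conduct. Then node N would need to be at both 9.3−0.7 = 8.6 V and 7.6−0.7 = 6.9 V, which is impossible.
Assume only D₁ conducts: V_N = 9.3 − 0.7 = 8.6 V, so I_R = 8.6/3.3 = 2.61 mA.
Check D₂: its anode-to-cathode voltage is 7.6 − 8.6 = -1 V < 0.7 V, so it is off. The assumption is consistent.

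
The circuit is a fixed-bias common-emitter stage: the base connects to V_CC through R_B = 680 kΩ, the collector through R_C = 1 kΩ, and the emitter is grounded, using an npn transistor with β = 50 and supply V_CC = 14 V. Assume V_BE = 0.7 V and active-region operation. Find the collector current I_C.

Base loop: V_CC = I_B·R_B + V_BE, so I_B = (14 − 0.7)/680 kΩ = 0.0196 mA.
In the active region I_C = β·I_B = 50 × 0.0196 = 0.978 mA.
Collector loop: V_CE = V_CC − I_C·R_C = 14 − 0.978×1 = 13 V.
Since V_CE = 13 V > V_CE(sat) ≈ 0.2 V, the transistor is in the active region as assumed.

I_C ≈ 0.98 mA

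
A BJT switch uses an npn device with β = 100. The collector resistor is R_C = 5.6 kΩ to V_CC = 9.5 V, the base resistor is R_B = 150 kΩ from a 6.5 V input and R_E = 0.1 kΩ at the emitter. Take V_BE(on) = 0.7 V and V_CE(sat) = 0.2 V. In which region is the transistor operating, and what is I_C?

saturation; I_C ≈ 1.6 mA

Assume active: I_B = (6.5 − 0.7)/(150 + 101×0.1) = 0.0362 mA, I_C = β·I_B = 3.62 mA.
Then V_CE = 9.5 − 3.62×5.6 − 3.66×0.1 = -11.2 V < 0.2 V — the active assumption fails.
Re-solve with V_CE = 0.2 V. KCL at the emitter: V_E/R_E = (V_BB−0.7−V_E)/R_B + (V_CC−0.2−V_E)/R_C, giving V_E = 0.167 V.
I_C = (V_CC − 0.2 − V_E)/R_C = (9.3 − 0.167)/5.6 = 1.63 mA.
Check: I_B = (5.8 − 0.167)/150 = 0.0376 mA, and β·I_B = 3.76 mA > I_C, confirming saturation.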